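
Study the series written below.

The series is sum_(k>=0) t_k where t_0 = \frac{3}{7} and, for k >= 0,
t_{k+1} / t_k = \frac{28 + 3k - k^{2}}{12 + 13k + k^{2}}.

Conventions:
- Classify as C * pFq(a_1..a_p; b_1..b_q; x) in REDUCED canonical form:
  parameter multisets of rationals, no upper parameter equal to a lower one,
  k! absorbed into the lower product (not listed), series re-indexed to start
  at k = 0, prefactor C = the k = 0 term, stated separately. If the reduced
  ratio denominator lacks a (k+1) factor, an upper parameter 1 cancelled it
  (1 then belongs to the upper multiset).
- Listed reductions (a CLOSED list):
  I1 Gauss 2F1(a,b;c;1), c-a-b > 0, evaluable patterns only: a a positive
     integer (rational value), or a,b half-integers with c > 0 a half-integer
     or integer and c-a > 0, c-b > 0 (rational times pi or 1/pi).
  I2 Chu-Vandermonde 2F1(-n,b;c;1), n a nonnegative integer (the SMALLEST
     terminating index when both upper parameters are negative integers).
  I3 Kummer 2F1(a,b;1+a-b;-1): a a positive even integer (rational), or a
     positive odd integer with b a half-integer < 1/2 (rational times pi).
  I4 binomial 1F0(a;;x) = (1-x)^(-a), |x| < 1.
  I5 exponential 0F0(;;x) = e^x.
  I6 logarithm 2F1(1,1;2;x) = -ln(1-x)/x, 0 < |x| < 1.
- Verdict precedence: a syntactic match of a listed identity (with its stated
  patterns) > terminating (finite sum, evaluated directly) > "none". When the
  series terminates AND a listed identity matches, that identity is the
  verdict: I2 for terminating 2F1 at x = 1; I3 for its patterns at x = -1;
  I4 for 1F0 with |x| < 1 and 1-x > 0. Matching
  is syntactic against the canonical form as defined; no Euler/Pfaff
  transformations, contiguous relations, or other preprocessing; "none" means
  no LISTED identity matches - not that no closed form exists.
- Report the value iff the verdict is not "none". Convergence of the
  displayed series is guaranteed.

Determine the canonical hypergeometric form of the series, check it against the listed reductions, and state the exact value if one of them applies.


With C = \frac{3}{7}: the canonical form is 2F1(-7, 4; 12; -1). Verdict: Kummer (I3) applies (x = -1; c = 12 equals 1+a-b for upper {-7, 4}: listed pattern). Its exact value is \frac{55}{14}.

Structural cue: t_0 being \frac{3}{7}, the expanded ratio factors over Q; prefactor 3/7, roots give parameters.
Term ratio: r(k) = -1 * (k-7) (k+4) / [(k+12) (k+1)] ; factor over Q: parameters, x = -1, and C = \frac{3}{7}.


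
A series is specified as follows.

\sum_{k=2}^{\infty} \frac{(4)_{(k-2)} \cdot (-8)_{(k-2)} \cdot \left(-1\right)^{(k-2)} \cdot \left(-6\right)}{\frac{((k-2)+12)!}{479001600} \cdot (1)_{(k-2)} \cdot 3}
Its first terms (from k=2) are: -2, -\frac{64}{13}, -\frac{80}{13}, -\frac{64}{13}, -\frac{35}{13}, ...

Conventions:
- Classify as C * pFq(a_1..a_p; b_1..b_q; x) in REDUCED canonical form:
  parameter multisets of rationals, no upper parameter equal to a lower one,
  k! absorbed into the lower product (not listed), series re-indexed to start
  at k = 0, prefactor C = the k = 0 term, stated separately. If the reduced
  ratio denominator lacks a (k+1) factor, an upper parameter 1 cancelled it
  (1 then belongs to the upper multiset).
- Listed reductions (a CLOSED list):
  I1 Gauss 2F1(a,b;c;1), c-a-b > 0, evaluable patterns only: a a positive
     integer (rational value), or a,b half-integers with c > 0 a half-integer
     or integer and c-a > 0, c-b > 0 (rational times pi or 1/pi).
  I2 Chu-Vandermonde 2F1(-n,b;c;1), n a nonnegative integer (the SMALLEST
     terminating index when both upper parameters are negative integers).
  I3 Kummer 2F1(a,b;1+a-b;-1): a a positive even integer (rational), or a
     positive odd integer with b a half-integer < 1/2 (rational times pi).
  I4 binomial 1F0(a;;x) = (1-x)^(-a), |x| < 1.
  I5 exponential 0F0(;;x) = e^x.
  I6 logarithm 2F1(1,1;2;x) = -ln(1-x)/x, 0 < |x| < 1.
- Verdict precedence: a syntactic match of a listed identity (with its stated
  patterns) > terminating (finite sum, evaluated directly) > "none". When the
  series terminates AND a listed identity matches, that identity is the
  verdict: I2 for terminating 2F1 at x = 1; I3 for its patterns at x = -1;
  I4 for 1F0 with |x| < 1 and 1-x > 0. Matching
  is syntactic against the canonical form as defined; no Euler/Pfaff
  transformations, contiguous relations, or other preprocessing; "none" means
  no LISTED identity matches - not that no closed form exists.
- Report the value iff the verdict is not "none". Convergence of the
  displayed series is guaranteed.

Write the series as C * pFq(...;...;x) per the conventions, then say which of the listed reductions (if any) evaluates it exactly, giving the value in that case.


x = -1 here; the reduced form reads 2F1, upper {-8, 4}, lower {13}, C = -2. Verdict: this is the Kummer evaluation I3 (x = -1; c = 13 equals 1+a-b for upper {-8, 4}: listed pattern). Exact value: -22.

Key step: t_0 = -2 here, and the denominator's factorial ratio (C = -2) is a lower Pochhammer.
Step ratio: r(k) = -1 * (k-8) (k+4) / [(k+13) (k+1)] - rational in k. x = -1; t_0 = -2; negate the roots.


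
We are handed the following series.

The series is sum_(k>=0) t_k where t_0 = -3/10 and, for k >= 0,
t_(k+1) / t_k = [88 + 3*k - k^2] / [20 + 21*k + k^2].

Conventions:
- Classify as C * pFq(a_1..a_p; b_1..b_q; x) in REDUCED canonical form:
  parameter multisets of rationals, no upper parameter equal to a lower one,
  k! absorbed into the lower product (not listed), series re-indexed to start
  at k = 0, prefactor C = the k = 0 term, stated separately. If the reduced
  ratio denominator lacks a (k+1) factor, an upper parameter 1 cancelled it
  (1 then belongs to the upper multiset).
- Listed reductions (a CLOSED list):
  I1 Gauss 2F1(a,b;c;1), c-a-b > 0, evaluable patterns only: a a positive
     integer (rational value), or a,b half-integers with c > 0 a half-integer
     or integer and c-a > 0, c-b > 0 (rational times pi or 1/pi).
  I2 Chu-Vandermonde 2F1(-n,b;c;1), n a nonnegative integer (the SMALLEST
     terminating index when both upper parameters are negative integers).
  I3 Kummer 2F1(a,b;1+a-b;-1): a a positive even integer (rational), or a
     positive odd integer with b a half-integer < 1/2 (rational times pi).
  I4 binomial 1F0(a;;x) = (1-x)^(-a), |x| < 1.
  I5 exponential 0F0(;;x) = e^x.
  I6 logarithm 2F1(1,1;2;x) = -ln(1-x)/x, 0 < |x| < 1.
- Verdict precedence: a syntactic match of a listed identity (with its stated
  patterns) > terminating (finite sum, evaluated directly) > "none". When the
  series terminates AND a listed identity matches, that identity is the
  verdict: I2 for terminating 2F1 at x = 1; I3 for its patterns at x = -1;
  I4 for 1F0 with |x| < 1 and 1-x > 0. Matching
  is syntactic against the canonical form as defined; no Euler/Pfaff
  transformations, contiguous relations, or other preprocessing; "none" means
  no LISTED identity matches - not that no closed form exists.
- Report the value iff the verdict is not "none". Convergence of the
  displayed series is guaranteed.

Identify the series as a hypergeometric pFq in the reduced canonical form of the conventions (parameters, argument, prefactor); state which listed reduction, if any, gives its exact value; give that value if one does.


Reduced: x = -1, 2F1, upper = {-11, 8}, lower = {20}, C = -3/10. Verdict: this is Kummer (I3) (x = -1; c = 20 equals 1+a-b for upper {-11, 8}: listed pattern). Exact value: -2907/175.

Key step: t_0 being -3/10, the expanded ratio factors over Q; prefactor -3/10, roots give parameters.
Ratio: r(k) = (-1) * (k-11) (k+8) / [(k+20) (k+1)] - rational in k. x = (-1); t_0 = -3/10; negate the roots.


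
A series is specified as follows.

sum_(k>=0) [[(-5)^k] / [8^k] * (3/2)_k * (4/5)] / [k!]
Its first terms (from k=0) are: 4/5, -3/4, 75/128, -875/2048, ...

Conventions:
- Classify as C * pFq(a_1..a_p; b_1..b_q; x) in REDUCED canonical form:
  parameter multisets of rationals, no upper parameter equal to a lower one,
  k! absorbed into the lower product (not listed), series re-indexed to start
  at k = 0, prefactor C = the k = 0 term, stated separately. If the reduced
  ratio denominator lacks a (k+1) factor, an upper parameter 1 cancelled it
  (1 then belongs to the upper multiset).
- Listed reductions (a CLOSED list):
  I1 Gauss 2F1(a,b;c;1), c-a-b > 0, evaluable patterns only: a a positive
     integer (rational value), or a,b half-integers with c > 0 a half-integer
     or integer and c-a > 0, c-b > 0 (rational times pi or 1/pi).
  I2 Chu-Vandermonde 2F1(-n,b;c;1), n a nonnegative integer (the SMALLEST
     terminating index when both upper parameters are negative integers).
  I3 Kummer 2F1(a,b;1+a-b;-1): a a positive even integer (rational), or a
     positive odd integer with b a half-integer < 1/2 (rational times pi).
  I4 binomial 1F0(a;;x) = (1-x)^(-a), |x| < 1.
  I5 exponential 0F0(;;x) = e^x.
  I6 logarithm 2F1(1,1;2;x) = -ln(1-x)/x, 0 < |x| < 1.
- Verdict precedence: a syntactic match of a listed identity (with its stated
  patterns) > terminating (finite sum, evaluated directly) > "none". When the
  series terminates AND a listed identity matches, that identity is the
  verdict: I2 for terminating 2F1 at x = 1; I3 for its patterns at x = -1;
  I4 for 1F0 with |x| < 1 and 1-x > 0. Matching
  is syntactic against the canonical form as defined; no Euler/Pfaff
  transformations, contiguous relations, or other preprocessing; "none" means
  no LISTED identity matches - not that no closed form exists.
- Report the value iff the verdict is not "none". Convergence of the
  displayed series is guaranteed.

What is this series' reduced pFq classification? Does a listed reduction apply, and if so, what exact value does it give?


x = -5/8 here; the reduced form reads 1F0, upper {3/2}, lower {-}, C = 4/5. Verdict (x = -5/8): the I4 binomial reduction applies (the 1F0 binomial series: exponent -3/2, x = -5/8). Its exact value is (4/5) * (13/8)^(-3/2).

First insight: with t_0 = 4/5, the two geometric factors (C = 4/5) combine into one argument.
Adjacent-term ratio: r(k) = (-5/8) * (k+3/2) / [(k+1)] - rational in k, leading ratio (-5/8); with t_0 = 4/5, classification follows.


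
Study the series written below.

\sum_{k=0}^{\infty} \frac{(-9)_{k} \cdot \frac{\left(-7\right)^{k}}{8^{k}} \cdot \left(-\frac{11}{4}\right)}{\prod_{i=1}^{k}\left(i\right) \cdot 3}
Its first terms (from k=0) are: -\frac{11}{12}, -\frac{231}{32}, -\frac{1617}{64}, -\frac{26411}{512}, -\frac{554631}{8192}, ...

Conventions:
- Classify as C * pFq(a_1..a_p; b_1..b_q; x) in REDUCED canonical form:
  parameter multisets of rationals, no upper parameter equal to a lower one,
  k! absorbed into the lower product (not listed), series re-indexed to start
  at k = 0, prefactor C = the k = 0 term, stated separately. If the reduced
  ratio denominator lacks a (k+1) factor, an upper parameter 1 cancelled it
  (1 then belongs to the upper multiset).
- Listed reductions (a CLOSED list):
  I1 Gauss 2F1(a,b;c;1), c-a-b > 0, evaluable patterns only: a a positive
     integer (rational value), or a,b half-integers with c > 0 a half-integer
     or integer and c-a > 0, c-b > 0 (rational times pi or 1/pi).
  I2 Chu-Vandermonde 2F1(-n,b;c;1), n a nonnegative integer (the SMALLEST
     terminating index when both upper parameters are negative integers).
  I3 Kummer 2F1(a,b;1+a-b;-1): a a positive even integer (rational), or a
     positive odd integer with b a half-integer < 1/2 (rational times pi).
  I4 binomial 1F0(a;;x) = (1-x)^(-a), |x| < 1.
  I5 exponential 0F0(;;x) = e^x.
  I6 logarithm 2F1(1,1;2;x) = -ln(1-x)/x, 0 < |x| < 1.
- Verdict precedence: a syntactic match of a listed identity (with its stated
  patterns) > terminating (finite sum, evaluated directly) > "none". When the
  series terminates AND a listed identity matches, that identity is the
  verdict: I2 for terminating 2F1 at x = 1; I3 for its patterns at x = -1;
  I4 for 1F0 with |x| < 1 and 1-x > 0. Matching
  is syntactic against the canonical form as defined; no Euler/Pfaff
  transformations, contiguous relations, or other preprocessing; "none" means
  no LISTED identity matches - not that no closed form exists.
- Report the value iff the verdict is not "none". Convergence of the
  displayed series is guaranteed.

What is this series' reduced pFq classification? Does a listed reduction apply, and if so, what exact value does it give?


First insight: from the first term -\frac{11}{12}: the two geometric factors (C = -11/12) combine into one argument.
Term ratio: r(k) = -\frac{7}{8} * (k-9) / [(k+1)] - rational; roots negated = parameters, x = -\frac{7}{8}, C = -\frac{11}{12}.

The series (x = -\frac{7}{8}) is 1F0: upper {-9}, lower {-}, prefactor -\frac{11}{12}. Verdict: the I4 binomial reduction fires (the 1F0 binomial series: exponent 9, x = -\frac{7}{8}). Its exact value is -\frac{140958984375}{536870912}.


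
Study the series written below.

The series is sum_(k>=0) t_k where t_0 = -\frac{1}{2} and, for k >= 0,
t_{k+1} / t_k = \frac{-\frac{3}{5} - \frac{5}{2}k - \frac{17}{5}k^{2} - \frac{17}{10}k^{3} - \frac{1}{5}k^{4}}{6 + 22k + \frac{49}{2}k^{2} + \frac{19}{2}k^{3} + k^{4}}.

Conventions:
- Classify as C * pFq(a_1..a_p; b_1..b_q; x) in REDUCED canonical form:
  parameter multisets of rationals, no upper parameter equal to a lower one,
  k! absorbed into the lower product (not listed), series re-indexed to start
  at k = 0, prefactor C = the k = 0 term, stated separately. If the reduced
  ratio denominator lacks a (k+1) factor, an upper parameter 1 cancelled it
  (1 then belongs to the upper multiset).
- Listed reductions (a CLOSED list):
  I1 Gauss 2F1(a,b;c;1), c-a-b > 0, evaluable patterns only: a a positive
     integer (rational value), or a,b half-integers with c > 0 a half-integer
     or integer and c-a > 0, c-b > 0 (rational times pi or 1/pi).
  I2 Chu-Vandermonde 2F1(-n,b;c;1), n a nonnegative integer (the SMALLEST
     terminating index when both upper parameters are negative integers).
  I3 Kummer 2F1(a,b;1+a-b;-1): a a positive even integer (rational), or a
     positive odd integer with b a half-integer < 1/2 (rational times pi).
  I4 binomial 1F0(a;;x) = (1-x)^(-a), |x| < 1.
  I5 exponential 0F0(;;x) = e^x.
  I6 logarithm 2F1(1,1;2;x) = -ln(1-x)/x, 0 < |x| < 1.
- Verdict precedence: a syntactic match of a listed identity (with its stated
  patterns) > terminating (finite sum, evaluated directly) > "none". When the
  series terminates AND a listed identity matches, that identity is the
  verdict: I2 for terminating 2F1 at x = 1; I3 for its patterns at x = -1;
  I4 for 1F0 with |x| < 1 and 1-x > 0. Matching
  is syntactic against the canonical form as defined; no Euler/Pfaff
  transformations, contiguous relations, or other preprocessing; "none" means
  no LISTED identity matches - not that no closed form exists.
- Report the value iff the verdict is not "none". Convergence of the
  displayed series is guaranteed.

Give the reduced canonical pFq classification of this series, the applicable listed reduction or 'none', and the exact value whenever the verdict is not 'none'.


At argument -\frac{1}{5}: a 2F1 with upper {1, 1}, lower {2}, scaled by C = -\frac{1}{2}. Verdict (x = -\frac{1}{5}): logarithm (I6) applies (the logarithm: parameters (1,1;2), x = -\frac{1}{5}). Value: \left(-\frac{5}{2}\right) \cdot \ln\left(\frac{6}{5}\right).

First insight: with t_0 = -\frac{1}{2}, the parameter 6 appears in both the upper and lower lists and cancels (alongside the other common factor).
Step ratio: r(k) = -\frac{1}{5} * (k+1) (k+1) / [(k+2) (k+1)] - rational in k, leading ratio -\frac{1}{5}; with t_0 = -\frac{1}{2}, classification follows.


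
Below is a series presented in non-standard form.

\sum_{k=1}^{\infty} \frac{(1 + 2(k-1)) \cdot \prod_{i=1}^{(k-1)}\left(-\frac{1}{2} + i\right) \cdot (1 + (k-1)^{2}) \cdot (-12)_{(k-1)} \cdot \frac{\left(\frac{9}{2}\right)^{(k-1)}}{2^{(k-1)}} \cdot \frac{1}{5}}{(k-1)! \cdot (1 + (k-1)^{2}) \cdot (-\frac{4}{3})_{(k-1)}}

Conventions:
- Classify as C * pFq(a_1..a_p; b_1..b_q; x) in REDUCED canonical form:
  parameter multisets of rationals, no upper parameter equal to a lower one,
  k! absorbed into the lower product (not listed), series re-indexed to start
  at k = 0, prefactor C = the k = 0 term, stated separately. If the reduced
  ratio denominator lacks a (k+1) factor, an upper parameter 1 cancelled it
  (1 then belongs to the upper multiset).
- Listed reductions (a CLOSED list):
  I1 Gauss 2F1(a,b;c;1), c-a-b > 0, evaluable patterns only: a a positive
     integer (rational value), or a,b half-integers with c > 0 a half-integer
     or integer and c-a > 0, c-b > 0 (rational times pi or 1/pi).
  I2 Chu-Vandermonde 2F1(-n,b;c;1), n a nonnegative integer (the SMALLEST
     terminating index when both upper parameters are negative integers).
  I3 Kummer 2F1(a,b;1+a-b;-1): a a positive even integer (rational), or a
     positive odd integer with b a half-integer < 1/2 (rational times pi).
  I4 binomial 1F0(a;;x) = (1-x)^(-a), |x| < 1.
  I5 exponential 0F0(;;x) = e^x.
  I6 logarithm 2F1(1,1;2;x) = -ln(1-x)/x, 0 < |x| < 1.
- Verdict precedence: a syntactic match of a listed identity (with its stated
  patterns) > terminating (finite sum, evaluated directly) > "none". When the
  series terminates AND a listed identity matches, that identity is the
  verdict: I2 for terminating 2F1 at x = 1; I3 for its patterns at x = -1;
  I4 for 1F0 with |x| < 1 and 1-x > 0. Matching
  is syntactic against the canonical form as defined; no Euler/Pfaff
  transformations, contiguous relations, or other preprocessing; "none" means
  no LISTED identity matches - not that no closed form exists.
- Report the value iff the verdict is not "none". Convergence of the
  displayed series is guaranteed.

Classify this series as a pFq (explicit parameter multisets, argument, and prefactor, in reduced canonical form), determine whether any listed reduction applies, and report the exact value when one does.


At argument \frac{9}{4}: a 2F1 with upper {-12, \frac{3}{2}}, lower {-\frac{4}{3}}, scaled by C = \frac{1}{5}. Verdict: terminating (-12 upstairs). 13 nonzero terms in all; added directly. Value: \frac{2419144350485200425149}{46935952366501888}.

The tell: with t_0 = \frac{1}{5}, the two k-th powers (C = 1/5, x = 9/4) combine into one argument.
Ratio: r(k) = \frac{9}{4} * (k-12) (k+\frac{3}{2}) / [(k-\frac{4}{3}) (k+1)] ; factor over Q: parameters, x = \frac{9}{4}, and C = \frac{1}{5}.


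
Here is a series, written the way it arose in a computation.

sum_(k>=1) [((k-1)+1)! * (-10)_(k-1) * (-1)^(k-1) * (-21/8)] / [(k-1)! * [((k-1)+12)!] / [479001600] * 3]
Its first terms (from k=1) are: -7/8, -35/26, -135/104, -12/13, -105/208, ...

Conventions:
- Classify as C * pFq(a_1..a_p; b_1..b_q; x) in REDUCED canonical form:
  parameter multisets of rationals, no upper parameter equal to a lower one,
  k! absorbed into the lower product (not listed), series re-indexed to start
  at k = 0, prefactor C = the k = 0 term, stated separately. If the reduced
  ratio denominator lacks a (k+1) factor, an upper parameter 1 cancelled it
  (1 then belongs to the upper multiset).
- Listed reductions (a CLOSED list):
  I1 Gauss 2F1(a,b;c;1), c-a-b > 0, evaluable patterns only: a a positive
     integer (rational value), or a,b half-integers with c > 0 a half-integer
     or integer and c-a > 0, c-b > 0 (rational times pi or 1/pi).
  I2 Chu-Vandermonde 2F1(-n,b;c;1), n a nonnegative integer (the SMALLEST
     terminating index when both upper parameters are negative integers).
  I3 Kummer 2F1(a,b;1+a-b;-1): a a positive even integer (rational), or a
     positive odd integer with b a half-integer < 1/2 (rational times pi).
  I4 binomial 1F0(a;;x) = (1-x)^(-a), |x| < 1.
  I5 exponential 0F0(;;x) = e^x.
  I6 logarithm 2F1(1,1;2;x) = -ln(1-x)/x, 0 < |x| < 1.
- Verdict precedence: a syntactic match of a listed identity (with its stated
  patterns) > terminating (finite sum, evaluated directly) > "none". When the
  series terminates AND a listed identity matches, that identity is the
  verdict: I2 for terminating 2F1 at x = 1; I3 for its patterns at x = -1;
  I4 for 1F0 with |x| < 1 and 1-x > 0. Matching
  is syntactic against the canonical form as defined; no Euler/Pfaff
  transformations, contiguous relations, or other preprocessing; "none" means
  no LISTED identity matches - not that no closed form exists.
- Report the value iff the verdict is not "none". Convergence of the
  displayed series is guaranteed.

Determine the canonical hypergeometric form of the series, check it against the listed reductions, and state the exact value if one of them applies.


This is -7/8 * 2F1(-10, 2; 13; -1) in reduced canonical form. Verdict (x = -1): Kummer's theorem (I3) applies (x = -1; c = 13 equals 1+a-b for upper {-10, 2}: listed pattern). Sum: -21/4.

Key step: t_0 = -7/8 here, and the factorial ratio (C = -7/8, x = -1) (k+a-1)!/(a-1)! is a rising factorial (a)_k.
Step ratio: r(k) = (-1) * (k-10) (k+2) / [(k+13) (k+1)] - rational; roots negated = parameters, x = (-1), C = -7/8.


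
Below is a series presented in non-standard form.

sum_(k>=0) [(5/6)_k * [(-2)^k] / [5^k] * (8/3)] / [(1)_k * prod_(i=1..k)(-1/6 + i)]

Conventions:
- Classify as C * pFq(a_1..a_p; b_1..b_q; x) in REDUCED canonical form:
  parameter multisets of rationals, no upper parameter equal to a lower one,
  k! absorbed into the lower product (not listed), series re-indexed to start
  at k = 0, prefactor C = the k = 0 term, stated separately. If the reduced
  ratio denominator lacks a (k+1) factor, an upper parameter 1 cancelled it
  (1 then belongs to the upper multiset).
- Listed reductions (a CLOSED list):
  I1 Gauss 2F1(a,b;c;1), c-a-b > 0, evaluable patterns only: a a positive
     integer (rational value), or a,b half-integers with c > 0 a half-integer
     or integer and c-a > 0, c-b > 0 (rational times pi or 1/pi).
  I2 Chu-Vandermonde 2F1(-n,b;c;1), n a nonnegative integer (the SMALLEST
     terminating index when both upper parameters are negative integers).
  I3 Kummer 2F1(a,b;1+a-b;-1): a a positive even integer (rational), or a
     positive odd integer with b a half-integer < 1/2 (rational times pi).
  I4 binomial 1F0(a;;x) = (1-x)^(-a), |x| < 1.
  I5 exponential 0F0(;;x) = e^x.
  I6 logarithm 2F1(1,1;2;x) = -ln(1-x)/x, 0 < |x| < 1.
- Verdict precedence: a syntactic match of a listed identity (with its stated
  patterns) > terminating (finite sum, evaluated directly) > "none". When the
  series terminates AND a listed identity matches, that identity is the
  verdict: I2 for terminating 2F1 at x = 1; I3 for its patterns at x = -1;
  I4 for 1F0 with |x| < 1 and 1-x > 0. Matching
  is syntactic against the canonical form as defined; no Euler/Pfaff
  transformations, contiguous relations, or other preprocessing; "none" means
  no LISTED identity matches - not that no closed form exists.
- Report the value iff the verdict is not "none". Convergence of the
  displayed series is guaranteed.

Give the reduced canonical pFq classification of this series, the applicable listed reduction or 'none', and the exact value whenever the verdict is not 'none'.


x = -2/5 here; the reduced form reads 0F0, upper {-}, lower {-}, C = 8/3. Verdict (x = -2/5): the exponential series (I5) applies (the 0F0 exponential series at x = -2/5). Its exact value is (8/3) * e^(-2/5).

Structural cue: with t_0 = 8/3, the lower running product (C = 8/3) is a rising factorial.
Adjacent-term ratio: r(k) = (-2/5) * 1 / [(k+1)] - rational in k. x = (-2/5); t_0 = 8/3; negate the roots.


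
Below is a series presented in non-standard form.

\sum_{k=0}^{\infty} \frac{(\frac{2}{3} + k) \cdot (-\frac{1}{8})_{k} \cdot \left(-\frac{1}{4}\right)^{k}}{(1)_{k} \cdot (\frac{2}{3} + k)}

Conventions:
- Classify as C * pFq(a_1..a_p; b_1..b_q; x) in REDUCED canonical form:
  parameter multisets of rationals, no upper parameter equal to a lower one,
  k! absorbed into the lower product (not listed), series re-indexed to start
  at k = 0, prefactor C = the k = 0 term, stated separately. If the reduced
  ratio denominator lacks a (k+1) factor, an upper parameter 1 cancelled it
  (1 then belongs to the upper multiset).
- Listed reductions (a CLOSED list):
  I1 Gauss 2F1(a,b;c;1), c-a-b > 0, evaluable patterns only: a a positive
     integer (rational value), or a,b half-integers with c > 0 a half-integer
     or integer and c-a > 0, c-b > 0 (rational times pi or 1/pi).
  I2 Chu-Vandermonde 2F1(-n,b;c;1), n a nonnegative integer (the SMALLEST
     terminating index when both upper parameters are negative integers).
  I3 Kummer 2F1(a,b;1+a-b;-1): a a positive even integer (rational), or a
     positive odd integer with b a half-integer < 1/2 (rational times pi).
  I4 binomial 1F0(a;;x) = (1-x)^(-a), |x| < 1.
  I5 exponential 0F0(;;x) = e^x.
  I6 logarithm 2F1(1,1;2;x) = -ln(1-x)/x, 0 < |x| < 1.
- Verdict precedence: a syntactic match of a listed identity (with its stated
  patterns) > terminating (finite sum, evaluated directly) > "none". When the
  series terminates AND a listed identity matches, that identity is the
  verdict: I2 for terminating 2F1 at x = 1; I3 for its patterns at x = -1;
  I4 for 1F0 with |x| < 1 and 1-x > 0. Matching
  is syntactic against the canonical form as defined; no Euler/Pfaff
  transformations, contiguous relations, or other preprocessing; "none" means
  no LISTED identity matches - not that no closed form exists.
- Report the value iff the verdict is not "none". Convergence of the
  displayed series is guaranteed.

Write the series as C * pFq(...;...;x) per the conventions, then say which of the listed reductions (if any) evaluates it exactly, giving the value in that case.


With C = 1: the canonical form is 1F0(-\frac{1}{8}; -; -\frac{1}{4}). Verdict (x = -\frac{1}{4}): binomial (I4) applies (the 1F0 binomial series: exponent 1/8, x = -\frac{1}{4}). Sum: \left(\frac{5}{4}\right)^{\frac{1}{8}}.

Key observation: t_0 = 1 here, and (1)_k (C = 1) is k! itself.
Step ratio: r(k) = -\frac{1}{4} * (k-\frac{1}{8}) / [(k+1)] - rational in k, leading ratio -\frac{1}{4}; with t_0 = 1, classification follows.


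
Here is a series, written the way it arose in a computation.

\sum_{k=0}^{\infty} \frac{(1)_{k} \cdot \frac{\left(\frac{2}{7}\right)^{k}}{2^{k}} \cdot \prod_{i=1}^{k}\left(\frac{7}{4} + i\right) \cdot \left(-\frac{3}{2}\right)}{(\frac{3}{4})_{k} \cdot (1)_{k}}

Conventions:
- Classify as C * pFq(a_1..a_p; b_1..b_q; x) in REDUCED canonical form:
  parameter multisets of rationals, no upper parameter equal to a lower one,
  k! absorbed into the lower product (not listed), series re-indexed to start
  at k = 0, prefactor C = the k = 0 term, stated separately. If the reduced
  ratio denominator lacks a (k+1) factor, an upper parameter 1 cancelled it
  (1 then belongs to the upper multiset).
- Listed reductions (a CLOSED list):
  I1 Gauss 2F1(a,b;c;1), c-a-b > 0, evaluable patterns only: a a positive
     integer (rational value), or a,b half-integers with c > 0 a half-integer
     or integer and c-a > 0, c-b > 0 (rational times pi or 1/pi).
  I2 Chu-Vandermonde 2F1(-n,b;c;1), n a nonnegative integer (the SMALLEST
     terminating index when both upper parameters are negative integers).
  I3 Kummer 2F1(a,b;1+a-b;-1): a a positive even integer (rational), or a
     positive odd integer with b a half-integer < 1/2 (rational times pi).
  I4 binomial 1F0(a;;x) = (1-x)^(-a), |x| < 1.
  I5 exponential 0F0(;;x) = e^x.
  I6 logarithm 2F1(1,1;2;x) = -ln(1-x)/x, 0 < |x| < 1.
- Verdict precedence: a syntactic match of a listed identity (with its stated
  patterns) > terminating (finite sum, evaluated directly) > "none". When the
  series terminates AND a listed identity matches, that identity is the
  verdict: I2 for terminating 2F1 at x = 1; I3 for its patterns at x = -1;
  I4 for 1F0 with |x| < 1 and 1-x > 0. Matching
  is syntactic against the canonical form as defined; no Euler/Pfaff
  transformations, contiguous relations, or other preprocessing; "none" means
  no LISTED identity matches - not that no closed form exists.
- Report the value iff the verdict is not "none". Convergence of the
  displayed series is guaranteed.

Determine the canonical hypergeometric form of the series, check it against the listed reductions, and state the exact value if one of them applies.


At argument \frac{1}{7}: a 2F1 with upper {1, \frac{11}{4}}, lower {\frac{3}{4}}, scaled by C = -\frac{3}{2}. Verdict: none - this 2F1 at x = \frac{1}{7} matches no listed pattern, and upper {1, \frac{11}{4}} holds no stopper.

The tell: from the first term -\frac{3}{2}: the running product (C = -3/2, x = 1/7) telescopes to a rising factorial.
Consecutive-term ratio: r(k) = \frac{1}{7} * (k+1) (k+\frac{11}{4}) / [(k+\frac{3}{4}) (k+1)] - rational in k, leading ratio \frac{1}{7}; with t_0 = -\frac{3}{2}, classification follows.


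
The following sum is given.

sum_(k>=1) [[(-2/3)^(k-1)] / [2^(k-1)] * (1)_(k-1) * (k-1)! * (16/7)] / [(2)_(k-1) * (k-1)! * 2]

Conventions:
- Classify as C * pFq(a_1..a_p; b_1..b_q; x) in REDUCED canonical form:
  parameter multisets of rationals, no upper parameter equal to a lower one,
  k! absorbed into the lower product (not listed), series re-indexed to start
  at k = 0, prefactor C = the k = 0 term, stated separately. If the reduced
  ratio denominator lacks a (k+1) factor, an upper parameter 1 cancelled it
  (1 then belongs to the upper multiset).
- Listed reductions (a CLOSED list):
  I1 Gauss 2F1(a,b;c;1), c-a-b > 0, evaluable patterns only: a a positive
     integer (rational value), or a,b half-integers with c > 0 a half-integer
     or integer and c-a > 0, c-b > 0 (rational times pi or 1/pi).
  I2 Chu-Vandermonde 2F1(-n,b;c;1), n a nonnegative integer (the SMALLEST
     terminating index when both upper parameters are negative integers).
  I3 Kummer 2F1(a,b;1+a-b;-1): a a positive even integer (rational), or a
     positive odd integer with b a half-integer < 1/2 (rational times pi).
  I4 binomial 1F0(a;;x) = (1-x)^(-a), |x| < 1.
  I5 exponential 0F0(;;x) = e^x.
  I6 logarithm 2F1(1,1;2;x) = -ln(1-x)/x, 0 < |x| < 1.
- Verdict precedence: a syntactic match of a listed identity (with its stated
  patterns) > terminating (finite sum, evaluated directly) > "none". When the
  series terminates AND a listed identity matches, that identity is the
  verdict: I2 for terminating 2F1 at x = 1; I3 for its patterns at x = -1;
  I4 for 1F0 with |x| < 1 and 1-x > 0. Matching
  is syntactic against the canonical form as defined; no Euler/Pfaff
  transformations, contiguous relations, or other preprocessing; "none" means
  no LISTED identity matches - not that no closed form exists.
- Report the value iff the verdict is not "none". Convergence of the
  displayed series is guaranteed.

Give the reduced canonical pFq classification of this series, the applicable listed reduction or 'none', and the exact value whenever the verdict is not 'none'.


Canonical form: C = 8/7 times 2F1 with upper {1, 1}, lower {2}, x = -1/3. Verdict (x = -1/3): the logarithmic series (I6) applies (the logarithm: parameters (1,1;2), x = -1/3). Its exact value is (24/7) * ln(4/3).

The tell: from the first term 8/7: the factorial ratio (C = 8/7) (k+a-1)!/(a-1)! is a rising factorial (a)_k.
Consecutive-term ratio: r(k) = (-1/3) * (k+1) (k+1) / [(k+2) (k+1)] ; factor over Q: parameters, x = (-1/3), and C = 8/7.


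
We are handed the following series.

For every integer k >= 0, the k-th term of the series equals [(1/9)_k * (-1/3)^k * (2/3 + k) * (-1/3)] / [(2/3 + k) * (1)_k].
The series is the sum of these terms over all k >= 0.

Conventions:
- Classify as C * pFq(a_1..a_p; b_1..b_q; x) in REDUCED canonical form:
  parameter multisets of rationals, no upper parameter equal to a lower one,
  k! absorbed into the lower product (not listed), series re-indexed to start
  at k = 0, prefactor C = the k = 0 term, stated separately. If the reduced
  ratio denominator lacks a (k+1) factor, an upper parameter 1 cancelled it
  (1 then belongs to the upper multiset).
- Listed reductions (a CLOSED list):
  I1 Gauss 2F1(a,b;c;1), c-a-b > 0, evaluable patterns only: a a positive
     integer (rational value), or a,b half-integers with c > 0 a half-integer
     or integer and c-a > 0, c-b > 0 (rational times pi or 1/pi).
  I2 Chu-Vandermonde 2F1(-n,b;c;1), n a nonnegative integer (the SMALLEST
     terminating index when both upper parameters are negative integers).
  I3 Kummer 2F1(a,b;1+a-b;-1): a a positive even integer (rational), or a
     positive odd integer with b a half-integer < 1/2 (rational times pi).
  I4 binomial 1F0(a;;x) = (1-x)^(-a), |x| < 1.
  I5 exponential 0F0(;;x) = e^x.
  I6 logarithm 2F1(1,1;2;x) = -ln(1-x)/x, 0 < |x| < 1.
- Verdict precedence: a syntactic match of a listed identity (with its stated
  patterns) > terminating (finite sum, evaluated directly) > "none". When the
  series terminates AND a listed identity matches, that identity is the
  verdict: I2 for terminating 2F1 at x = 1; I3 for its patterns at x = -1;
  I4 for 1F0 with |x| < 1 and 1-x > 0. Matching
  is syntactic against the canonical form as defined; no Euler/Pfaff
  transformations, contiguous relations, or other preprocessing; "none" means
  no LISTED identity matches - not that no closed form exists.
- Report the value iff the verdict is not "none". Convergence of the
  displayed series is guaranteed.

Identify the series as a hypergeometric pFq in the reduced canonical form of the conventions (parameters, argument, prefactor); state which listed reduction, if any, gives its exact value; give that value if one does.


Key step: t_0 being -1/3, (1)_k (C = -1/3, x = -1/3) is k! itself.
Step ratio: r(k) = (-1/3) * (k+1/9) / [(k+1)] - rational; roots negated = parameters, x = (-1/3), C = -1/3.

x = -1/3 here; the reduced form reads 1F0, upper {1/9}, lower {-}, C = -1/3. Verdict: this is the I4 binomial reduction (the 1F0 binomial series: exponent -1/9, x = -1/3). Value: (-1/3) * (4/3)^(-1/9).


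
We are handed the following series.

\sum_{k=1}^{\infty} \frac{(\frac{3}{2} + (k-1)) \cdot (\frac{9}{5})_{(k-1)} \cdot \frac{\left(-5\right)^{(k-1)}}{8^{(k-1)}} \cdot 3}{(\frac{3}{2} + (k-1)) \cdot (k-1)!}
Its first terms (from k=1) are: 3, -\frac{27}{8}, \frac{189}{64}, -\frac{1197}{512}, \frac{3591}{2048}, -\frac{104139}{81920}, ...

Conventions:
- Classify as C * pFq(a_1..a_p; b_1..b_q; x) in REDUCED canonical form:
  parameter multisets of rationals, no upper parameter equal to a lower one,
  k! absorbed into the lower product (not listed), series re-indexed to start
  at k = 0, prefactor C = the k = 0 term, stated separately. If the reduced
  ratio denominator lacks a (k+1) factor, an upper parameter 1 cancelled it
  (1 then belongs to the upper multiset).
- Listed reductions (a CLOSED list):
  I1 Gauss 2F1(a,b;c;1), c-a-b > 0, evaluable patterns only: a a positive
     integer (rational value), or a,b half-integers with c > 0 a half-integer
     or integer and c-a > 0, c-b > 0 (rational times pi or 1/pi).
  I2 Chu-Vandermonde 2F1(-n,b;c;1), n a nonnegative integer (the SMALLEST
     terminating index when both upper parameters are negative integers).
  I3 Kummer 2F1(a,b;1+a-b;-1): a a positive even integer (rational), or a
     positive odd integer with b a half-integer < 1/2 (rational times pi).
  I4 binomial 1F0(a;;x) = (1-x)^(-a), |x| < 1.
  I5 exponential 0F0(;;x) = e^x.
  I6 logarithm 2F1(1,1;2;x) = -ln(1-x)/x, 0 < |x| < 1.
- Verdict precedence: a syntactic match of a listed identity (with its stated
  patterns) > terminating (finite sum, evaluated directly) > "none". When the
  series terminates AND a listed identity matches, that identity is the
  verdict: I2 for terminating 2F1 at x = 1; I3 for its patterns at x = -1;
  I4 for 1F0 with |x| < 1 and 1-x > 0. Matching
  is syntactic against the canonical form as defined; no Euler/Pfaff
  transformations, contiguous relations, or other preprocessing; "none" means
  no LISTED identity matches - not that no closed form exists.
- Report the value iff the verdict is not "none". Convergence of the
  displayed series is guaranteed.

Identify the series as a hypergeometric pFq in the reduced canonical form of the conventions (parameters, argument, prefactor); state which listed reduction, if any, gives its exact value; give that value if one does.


Reduced: x = -\frac{5}{8}, 1F0, upper = {\frac{9}{5}}, lower = {-}, C = 3. Verdict (x = -\frac{5}{8}): the binomial series (I4) applies (the 1F0 binomial series: exponent -9/5, x = -\frac{5}{8}). Hence: 3 \cdot \left(\frac{13}{8}\right)^{-\frac{9}{5}}.

Key step: from the first term 3: the two geometric factors (C = 3, x = -5/8) combine into one argument.
Step ratio: r(k) = -\frac{5}{8} * (k+\frac{9}{5}) / [(k+1)] - poly over poly, x = -\frac{5}{8} from leading terms; C = 3 at k = 0.


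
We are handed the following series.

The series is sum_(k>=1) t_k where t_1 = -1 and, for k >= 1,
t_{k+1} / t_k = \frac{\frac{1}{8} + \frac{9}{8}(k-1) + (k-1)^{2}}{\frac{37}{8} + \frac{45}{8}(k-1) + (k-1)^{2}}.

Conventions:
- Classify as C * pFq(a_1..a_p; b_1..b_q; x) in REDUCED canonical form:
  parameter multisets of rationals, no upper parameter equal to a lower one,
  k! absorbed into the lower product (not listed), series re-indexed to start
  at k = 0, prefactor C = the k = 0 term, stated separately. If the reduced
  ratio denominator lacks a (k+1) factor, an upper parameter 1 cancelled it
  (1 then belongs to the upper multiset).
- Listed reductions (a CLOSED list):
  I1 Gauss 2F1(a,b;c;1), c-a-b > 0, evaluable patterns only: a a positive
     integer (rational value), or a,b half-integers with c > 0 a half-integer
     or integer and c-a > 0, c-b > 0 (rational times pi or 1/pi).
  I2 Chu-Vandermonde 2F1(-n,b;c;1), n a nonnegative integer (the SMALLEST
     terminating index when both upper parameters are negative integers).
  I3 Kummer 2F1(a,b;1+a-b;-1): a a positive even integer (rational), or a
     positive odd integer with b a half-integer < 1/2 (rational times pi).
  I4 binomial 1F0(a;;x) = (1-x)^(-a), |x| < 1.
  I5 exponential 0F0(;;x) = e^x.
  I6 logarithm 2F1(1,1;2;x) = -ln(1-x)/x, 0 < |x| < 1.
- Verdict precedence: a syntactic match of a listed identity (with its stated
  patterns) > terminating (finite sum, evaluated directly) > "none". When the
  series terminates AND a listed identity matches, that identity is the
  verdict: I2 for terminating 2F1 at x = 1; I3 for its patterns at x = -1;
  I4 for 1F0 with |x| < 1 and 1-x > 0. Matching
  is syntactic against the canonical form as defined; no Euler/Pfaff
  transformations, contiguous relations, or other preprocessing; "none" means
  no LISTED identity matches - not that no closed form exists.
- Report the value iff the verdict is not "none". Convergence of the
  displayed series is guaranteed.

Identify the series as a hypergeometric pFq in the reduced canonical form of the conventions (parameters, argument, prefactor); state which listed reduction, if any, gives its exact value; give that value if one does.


Prefactor -1, argument 1: 2F1 with upper {\frac{1}{8}, 1} over lower {\frac{37}{8}}. Verdict (x = 1): Gauss (I1, integer-parameter pattern) applies (x = 1: the Gamma ratio telescopes since c-a-b = 7/2 > 0 and a = 1 in Z>0). Its exact value is -\frac{29}{28}.

Key step: t_0 being -1, roots of the ratio polynomials (C = -1, x = 1) are the negated parameters.
Ratio: r(k) = 1 * (k+\frac{1}{8}) (k+1) / [(k+\frac{37}{8}) (k+1)] - rational in k, leading ratio 1; with t_0 = -1, classification follows.


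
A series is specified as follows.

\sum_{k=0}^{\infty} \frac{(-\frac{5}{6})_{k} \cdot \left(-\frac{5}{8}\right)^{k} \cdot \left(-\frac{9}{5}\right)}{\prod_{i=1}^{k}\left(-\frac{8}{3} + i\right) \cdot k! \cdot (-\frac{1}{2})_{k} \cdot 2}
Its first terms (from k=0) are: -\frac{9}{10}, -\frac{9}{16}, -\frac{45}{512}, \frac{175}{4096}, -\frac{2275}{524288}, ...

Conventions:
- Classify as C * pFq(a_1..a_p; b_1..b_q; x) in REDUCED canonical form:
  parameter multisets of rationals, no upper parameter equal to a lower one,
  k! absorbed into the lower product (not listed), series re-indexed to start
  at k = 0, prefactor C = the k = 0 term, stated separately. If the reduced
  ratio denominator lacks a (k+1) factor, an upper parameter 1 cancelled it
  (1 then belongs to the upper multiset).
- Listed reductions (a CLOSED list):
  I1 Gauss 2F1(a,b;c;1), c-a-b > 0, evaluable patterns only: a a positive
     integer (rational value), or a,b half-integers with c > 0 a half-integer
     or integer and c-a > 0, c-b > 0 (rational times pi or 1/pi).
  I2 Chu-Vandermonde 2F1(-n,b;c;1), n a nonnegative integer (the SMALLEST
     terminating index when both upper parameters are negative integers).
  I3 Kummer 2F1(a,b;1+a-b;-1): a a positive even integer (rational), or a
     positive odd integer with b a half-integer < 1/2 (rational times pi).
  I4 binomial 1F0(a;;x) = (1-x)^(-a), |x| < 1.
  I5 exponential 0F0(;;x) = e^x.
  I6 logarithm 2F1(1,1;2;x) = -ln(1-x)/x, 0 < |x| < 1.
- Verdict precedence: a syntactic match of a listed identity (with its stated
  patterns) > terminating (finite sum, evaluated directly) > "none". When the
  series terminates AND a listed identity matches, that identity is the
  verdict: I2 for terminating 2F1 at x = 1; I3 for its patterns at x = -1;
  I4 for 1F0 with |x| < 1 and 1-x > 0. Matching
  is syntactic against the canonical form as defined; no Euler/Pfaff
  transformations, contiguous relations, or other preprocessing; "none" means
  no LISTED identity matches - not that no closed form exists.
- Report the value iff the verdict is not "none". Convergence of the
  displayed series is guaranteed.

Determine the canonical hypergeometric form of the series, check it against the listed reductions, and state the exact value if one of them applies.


Prefactor -\frac{9}{10}, argument -\frac{5}{8}: 1F2 with upper {-\frac{5}{6}} over lower {-\frac{5}{3}, -\frac{1}{2}}. Verdict: none. Every listed pattern misses the 1F2 form at -\frac{5}{8}, upper {-\frac{5}{6}}.

The tell: with t_0 = -\frac{9}{10}, the lower running product (C = -9/10, x = -5/8) is a rising factorial.
Step ratio: r(k) = -\frac{5}{8} * (k-\frac{5}{6}) / [(k-\frac{5}{3}) (k-\frac{1}{2}) (k+1)] ; factor over Q: parameters, x = -\frac{5}{8}, and C = -\frac{9}{10}.
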